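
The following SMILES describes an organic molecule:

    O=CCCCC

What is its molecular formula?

Walk through each heavy atom and fill implicit hydrogens from standard valence (C 4, N 3, O 2, S 2, halogen 1):
  atom 1: O, bond orders sum to 2 (valence 2) → 0 H
  atom 2: C, bond orders sum to 3 (valence 4) → 1 H
  atom 3: C, bond orders sum to 2 (valence 4) → 2 H
  atom 4: C, bond orders sum to 2 (valence 4) → 2 H
  atom 5: C, bond orders sum to 2 (valence 4) → 2 H
  atom 6: C, bond orders sum to 1 (valence 4) → 3 H
Totals → C:5, H:10, O:1.

C5H10O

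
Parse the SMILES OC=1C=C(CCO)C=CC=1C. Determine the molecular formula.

C9H12O2

Walk through each heavy atom and fill implicit hydrogens from standard valence (C 4, N 3, O 2, S 2, halogen 1):
  atom 1: O, bond orders sum to 1 (valence 2) → 1 H
  atom 2: C, bond orders sum to 4 (valence 4) → 0 H
  atom 3: C, bond orders sum to 3 (valence 4) → 1 H
  atom 4: C, bond orders sum to 4 (valence 4) → 0 H
  atom 5: C, bond orders sum to 2 (valence 4) → 2 H
  atom 6: C, bond orders sum to 2 (valence 4) → 2 H
  atom 7: O, bond orders sum to 1 (valence 2) → 1 H
  atom 8: C, bond orders sum to 3 (valence 4) → 1 H
  atom 9: C, bond orders sum to 3 (valence 4) → 1 H
  atom 10: C, bond orders sum to 4 (valence 4) → 0 H
  atom 11: C, bond orders sum to 1 (valence 4) → 3 H
Totals → C:9, H:12, O:2.
In Hill order: C9H12O2.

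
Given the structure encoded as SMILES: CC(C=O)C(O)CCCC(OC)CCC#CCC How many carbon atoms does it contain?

15

Count every carbon token in the SMILES (each C, including those in ring-closure positions and inside branches).
Carbon count: 15.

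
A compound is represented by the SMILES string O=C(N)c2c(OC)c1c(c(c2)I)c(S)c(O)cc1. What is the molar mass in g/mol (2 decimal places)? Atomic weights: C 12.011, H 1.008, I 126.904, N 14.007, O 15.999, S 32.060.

First, the molecular formula is C12H10INO3S (counting implicit H from valence).
  C: 12 × 12.011 = 144.132
  H: 10 × 1.008 = 10.080
  I: 1 × 126.904 = 126.904
  N: 1 × 14.007 = 14.007
  O: 3 × 15.999 = 47.997
  S: 1 × 32.060 = 32.060
Sum: 12×12.011 + 10×1.008 + 1×126.904 + 1×14.007 + 3×15.999 + 1×32.060 = 375.180 → 375.18 g/mol.

375.18 g/mol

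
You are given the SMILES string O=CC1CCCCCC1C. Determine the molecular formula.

C9H16O

Walk through each heavy atom and fill implicit hydrogens from standard valence (C 4, N 3, O 2, S 2, halogen 1):
  atom 1: O, bond orders sum to 2 (valence 2) → 0 H
  atom 2: C, bond orders sum to 3 (valence 4) → 1 H
  atom 3: C, bond orders sum to 3 (valence 4) → 1 H
  atom 4: C, bond orders sum to 2 (valence 4) → 2 H
  atom 5: C, bond orders sum to 2 (valence 4) → 2 H
  atom 6: C, bond orders sum to 2 (valence 4) → 2 H
  atom 7: C, bond orders sum to 2 (valence 4) → 2 H
  atom 8: C, bond orders sum to 2 (valence 4) → 2 H
  atom 9: C, bond orders sum to 3 (valence 4) → 1 H
  atom 10: C, bond orders sum to 1 (valence 4) → 3 H
Totals → C:9, H:16, O:1.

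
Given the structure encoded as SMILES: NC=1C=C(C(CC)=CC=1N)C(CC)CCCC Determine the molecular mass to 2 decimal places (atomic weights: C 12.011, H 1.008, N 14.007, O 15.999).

First, the molecular formula is C15H26N2 (counting implicit H from valence).
  C: 15 × 12.011 = 180.165
  H: 26 × 1.008 = 26.208
  N: 2 × 14.007 = 28.014
Sum: 15×12.011 + 26×1.008 + 2×14.007 = 234.387 → 234.39 g/mol.

234.39 g/mol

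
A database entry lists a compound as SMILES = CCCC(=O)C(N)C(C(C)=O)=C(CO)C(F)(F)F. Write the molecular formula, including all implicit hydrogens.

C11H16F3NO3

Walk through each heavy atom and fill implicit hydrogens from standard valence (C 4, N 3, O 2, S 2, halogen 1):
  atom 1: C, bond orders sum to 1 (valence 4) → 3 H
  atom 2: C, bond orders sum to 2 (valence 4) → 2 H
  atom 3: C, bond orders sum to 2 (valence 4) → 2 H
  atom 4: C, bond orders sum to 4 (valence 4) → 0 H
  atom 5: O, bond orders sum to 2 (valence 2) → 0 H
  atom 6: C, bond orders sum to 3 (valence 4) → 1 H
  atom 7: N, bond orders sum to 1 (valence 3) → 2 H
  atom 8: C, bond orders sum to 4 (valence 4) → 0 H
  atom 9: C, bond orders sum to 4 (valence 4) → 0 H
  atom 10: C, bond orders sum to 1 (valence 4) → 3 H
  atom 11: O, bond orders sum to 2 (valence 2) → 0 H
  atom 12: C, bond orders sum to 4 (valence 4) → 0 H
  atom 13: C, bond orders sum to 2 (valence 4) → 2 H
  atom 14: O, bond orders sum to 1 (valence 2) → 1 H
  atom 15: C, bond orders sum to 4 (valence 4) → 0 H
  atom 16: F (halogen, monovalent) → 0 H
  atom 17: F (halogen, monovalent) → 0 H
  atom 18: F (halogen, monovalent) → 0 H
Totals → C:11, H:16, F:3, N:1, O:3.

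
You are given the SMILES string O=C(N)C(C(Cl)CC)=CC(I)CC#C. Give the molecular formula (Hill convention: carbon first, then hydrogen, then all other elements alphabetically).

Walk through each heavy atom and fill implicit hydrogens from standard valence (C 4, N 3, O 2, S 2, halogen 1):
  atom 1: O, bond orders sum to 2 (valence 2) → 0 H
  atom 2: C, bond orders sum to 4 (valence 4) → 0 H
  atom 3: N, bond orders sum to 1 (valence 3) → 2 H
  atom 4: C, bond orders sum to 4 (valence 4) → 0 H
  atom 5: C, bond orders sum to 3 (valence 4) → 1 H
  atom 6: Cl (halogen, monovalent) → 0 H
  atom 7: C, bond orders sum to 2 (valence 4) → 2 H
  atom 8: C, bond orders sum to 1 (valence 4) → 3 H
  atom 9: C, bond orders sum to 3 (valence 4) → 1 H
  atom 10: C, bond orders sum to 3 (valence 4) → 1 H
  atom 11: I (halogen, monovalent) → 0 H
  atom 12: C, bond orders sum to 2 (valence 4) → 2 H
  atom 13: C, bond orders sum to 4 (valence 4) → 0 H
  atom 14: C, bond orders sum to 3 (valence 4) → 1 H
Totals → C:10, H:13, Cl:1, I:1, N:1, O:1.
In Hill order: C10H13ClINO.

C10H13ClINO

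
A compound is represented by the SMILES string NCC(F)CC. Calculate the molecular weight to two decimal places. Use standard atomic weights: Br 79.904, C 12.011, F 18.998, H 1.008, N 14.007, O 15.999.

91.13 g/mol

First, the molecular formula is C4H10FN (counting implicit H from valence).
  C: 4 × 12.011 = 48.044
  F: 1 × 18.998 = 18.998
  H: 10 × 1.008 = 10.080
  N: 1 × 14.007 = 14.007
Sum: 4×12.011 + 1×18.998 + 10×1.008 + 1×14.007 = 91.129 → 91.13 g/mol.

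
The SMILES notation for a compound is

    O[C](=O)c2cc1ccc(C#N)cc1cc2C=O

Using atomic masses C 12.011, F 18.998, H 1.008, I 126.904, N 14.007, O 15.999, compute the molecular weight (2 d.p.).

225.20 g/mol

First, the molecular formula is C13H7NO3 (counting implicit H from valence).
  C: 13 × 12.011 = 156.143
  H: 7 × 1.008 = 7.056
  N: 1 × 14.007 = 14.007
  O: 3 × 15.999 = 47.997
Sum: 13×12.011 + 7×1.008 + 1×14.007 + 3×15.999 = 225.203 → 225.20 g/mol.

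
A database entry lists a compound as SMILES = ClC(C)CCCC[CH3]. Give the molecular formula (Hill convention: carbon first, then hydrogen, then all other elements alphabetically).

Walk through each heavy atom and fill implicit hydrogens from standard valence (C 4, N 3, O 2, S 2, halogen 1):
  atom 1: Cl (halogen, monovalent) → 0 H
  atom 2: C, bond orders sum to 3 (valence 4) → 1 H
  atom 3: C, bond orders sum to 1 (valence 4) → 3 H
  atom 4: C, bond orders sum to 2 (valence 4) → 2 H
  atom 5: C, bond orders sum to 2 (valence 4) → 2 H
  atom 6: C, bond orders sum to 2 (valence 4) → 2 H
  atom 7: C, bond orders sum to 2 (valence 4) → 2 H
  atom 8: C with explicit H count 3
Totals → C:7, H:15, Cl:1.

C7H15Cl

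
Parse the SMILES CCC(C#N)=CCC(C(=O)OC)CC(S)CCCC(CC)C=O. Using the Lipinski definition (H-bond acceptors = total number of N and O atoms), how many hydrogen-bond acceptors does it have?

4

N atoms: 1; O atoms: 3.
Lipinski HBA = 1 + 3 = 4.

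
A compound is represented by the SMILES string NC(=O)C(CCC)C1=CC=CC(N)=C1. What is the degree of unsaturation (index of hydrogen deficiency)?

Degree of unsaturation = (number of rings) + (number of π bonds).
Ring closures in the SMILES: 1.
π bonds: 4 double bonds (each 1 DoU) → 4 DoU from unsaturation.
Total DoU = 1 + 4 = 5.

5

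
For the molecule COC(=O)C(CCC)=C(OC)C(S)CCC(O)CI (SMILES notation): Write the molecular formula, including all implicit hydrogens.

C13H23IO4S

Walk through each heavy atom and fill implicit hydrogens from standard valence (C 4, N 3, O 2, S 2, halogen 1):
  atom 1: C, bond orders sum to 1 (valence 4) → 3 H
  atom 2: O, bond orders sum to 2 (valence 2) → 0 H
  atom 3: C, bond orders sum to 4 (valence 4) → 0 H
  atom 4: O, bond orders sum to 2 (valence 2) → 0 H
  atom 5: C, bond orders sum to 4 (valence 4) → 0 H
  atom 6: C, bond orders sum to 2 (valence 4) → 2 H
  atom 7: C, bond orders sum to 2 (valence 4) → 2 H
  atom 8: C, bond orders sum to 1 (valence 4) → 3 H
  atom 9: C, bond orders sum to 4 (valence 4) → 0 H
  atom 10: O, bond orders sum to 2 (valence 2) → 0 H
  atom 11: C, bond orders sum to 1 (valence 4) → 3 H
  atom 12: C, bond orders sum to 3 (valence 4) → 1 H
  atom 13: S, bond orders sum to 1 (valence 2) → 1 H
  atom 14: C, bond orders sum to 2 (valence 4) → 2 H
  atom 15: C, bond orders sum to 2 (valence 4) → 2 H
  atom 16: C, bond orders sum to 3 (valence 4) → 1 H
  atom 17: O, bond orders sum to 1 (valence 2) → 1 H
  atom 18: C, bond orders sum to 2 (valence 4) → 2 H
  atom 19: I (halogen, monovalent) → 0 H
Totals → C:13, H:23, I:1, O:4, S:1.
In Hill order: C13H23IO4S.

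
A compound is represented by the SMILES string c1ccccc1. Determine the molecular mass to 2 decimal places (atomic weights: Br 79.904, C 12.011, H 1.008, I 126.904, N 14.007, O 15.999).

First, the molecular formula is C6H6 (counting implicit H from valence).
  C: 6 × 12.011 = 72.066
  H: 6 × 1.008 = 6.048
Sum: 6×12.011 + 6×1.008 = 78.114 → 78.11 g/mol.

78.11 g/mol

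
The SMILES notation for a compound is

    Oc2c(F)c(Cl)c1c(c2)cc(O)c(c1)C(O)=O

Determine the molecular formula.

C11H6ClFO4

Walk through each heavy atom and fill implicit hydrogens from standard valence (C 4, N 3, O 2, S 2, halogen 1); for lowercase aromatic atoms, an aromatic c carries 1 H when it has two neighbours and 0 H with three, and aromatic n carries 0 H:
  atom 1: O, bond orders sum to 1 (valence 2) → 1 H
  atom 2: aromatic c, 3 neighbours → 0 H
  atom 3: aromatic c, 3 neighbours → 0 H
  atom 4: F (halogen, monovalent) → 0 H
  atom 5: aromatic c, 3 neighbours → 0 H
  atom 6: Cl (halogen, monovalent) → 0 H
  atom 7: aromatic c, 3 neighbours → 0 H
  atom 8: aromatic c, 3 neighbours → 0 H
  atom 9: aromatic c, 2 neighbours → 1 H
  atom 10: aromatic c, 2 neighbours → 1 H
  atom 11: aromatic c, 3 neighbours → 0 H
  atom 12: O, bond orders sum to 1 (valence 2) → 1 H
  atom 13: aromatic c, 3 neighbours → 0 H
  atom 14: aromatic c, 2 neighbours → 1 H
  atom 15: C, bond orders sum to 4 (valence 4) → 0 H
  atom 16: O, bond orders sum to 1 (valence 2) → 1 H
  atom 17: O, bond orders sum to 2 (valence 2) → 0 H
Totals → C:11, H:6, Cl:1, F:1, O:4.
In Hill order: C11H6ClFO4.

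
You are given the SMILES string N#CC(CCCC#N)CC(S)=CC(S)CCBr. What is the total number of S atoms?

Scan the SMILES for S atoms (remember two-letter symbols like Cl and Br are single atoms).
Sulfur count: 2.

2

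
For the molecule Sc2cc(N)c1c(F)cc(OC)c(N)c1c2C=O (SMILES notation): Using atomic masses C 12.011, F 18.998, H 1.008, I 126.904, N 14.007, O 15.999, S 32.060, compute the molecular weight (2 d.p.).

266.29 g/mol

First, the molecular formula is C12H11FN2O2S (counting implicit H from valence).
  C: 12 × 12.011 = 144.132
  F: 1 × 18.998 = 18.998
  H: 11 × 1.008 = 11.088
  N: 2 × 14.007 = 28.014
  O: 2 × 15.999 = 31.998
  S: 1 × 32.060 = 32.060
Sum: 12×12.011 + 1×18.998 + 11×1.008 + 2×14.007 + 2×15.999 + 1×32.060 = 266.290 → 266.29 g/mol.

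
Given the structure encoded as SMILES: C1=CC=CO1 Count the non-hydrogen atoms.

5

Every atom symbol written in the SMILES (organic subset) is one heavy atom; implicit H are not written.
Heavy atoms by element → C:4, O:1.
Total: 5.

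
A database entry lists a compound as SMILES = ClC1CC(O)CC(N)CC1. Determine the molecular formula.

Walk through each heavy atom and fill implicit hydrogens from standard valence (C 4, N 3, O 2, S 2, halogen 1):
  atom 1: Cl (halogen, monovalent) → 0 H
  atom 2: C, bond orders sum to 3 (valence 4) → 1 H
  atom 3: C, bond orders sum to 2 (valence 4) → 2 H
  atom 4: C, bond orders sum to 3 (valence 4) → 1 H
  atom 5: O, bond orders sum to 1 (valence 2) → 1 H
  atom 6: C, bond orders sum to 2 (valence 4) → 2 H
  atom 7: C, bond orders sum to 3 (valence 4) → 1 H
  atom 8: N, bond orders sum to 1 (valence 3) → 2 H
  atom 9: C, bond orders sum to 2 (valence 4) → 2 H
  atom 10: C, bond orders sum to 2 (valence 4) → 2 H
Totals → C:7, H:14, Cl:1, N:1, O:1.

C7H14ClNO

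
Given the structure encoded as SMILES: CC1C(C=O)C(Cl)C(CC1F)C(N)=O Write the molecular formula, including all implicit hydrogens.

C9H13ClFNO2

Walk through each heavy atom and fill implicit hydrogens from standard valence (C 4, N 3, O 2, S 2, halogen 1):
  atom 1: C, bond orders sum to 1 (valence 4) → 3 H
  atom 2: C, bond orders sum to 3 (valence 4) → 1 H
  atom 3: C, bond orders sum to 3 (valence 4) → 1 H
  atom 4: C, bond orders sum to 3 (valence 4) → 1 H
  atom 5: O, bond orders sum to 2 (valence 2) → 0 H
  atom 6: C, bond orders sum to 3 (valence 4) → 1 H
  atom 7: Cl (halogen, monovalent) → 0 H
  atom 8: C, bond orders sum to 3 (valence 4) → 1 H
  atom 9: C, bond orders sum to 2 (valence 4) → 2 H
  atom 10: C, bond orders sum to 3 (valence 4) → 1 H
  atom 11: F (halogen, monovalent) → 0 H
  atom 12: C, bond orders sum to 4 (valence 4) → 0 H
  atom 13: N, bond orders sum to 1 (valence 3) → 2 H
  atom 14: O, bond orders sum to 2 (valence 2) → 0 H
Totals → C:9, H:13, Cl:1, F:1, N:1, O:2.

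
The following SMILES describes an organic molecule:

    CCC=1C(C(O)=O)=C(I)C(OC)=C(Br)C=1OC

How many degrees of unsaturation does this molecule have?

5

Degree of unsaturation = (number of rings) + (number of π bonds).
Ring closures in the SMILES: 1.
π bonds: 4 double bonds (each 1 DoU) → 4 DoU from unsaturation.
Total DoU = 1 + 4 = 5.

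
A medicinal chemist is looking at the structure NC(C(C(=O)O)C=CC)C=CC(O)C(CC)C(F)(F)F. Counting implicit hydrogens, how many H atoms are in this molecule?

Walk through each heavy atom and fill implicit hydrogens from standard valence (C 4, N 3, O 2, S 2, halogen 1):
  atom 1: N, bond orders sum to 1 (valence 3) → 2 H
  atom 2: C, bond orders sum to 3 (valence 4) → 1 H
  atom 3: C, bond orders sum to 3 (valence 4) → 1 H
  atom 4: C, bond orders sum to 4 (valence 4) → 0 H
  atom 5: O, bond orders sum to 2 (valence 2) → 0 H
  atom 6: O, bond orders sum to 1 (valence 2) → 1 H
  atom 7: C, bond orders sum to 3 (valence 4) → 1 H
  atom 8: C, bond orders sum to 3 (valence 4) → 1 H
  atom 9: C, bond orders sum to 1 (valence 4) → 3 H
  atom 10: C, bond orders sum to 3 (valence 4) → 1 H
  atom 11: C, bond orders sum to 3 (valence 4) → 1 H
  atom 12: C, bond orders sum to 3 (valence 4) → 1 H
  atom 13: O, bond orders sum to 1 (valence 2) → 1 H
  atom 14: C, bond orders sum to 3 (valence 4) → 1 H
  atom 15: C, bond orders sum to 2 (valence 4) → 2 H
  atom 16: C, bond orders sum to 1 (valence 4) → 3 H
  atom 17: C, bond orders sum to 4 (valence 4) → 0 H
  atom 18: F (halogen, monovalent) → 0 H
  atom 19: F (halogen, monovalent) → 0 H
  atom 20: F (halogen, monovalent) → 0 H
Total hydrogens: 20.

20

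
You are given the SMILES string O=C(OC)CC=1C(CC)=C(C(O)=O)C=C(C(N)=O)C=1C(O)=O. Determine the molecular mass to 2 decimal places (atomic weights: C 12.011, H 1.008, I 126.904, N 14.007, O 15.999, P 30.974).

309.27 g/mol

First, the molecular formula is C14H15NO7 (counting implicit H from valence).
  C: 14 × 12.011 = 168.154
  H: 15 × 1.008 = 15.120
  N: 1 × 14.007 = 14.007
  O: 7 × 15.999 = 111.993
Sum: 14×12.011 + 15×1.008 + 1×14.007 + 7×15.999 = 309.274 → 309.27 g/mol.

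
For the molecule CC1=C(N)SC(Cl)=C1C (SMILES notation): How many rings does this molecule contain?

In SMILES, each pair of matching ring-closure digits denotes one ring-closing bond; the number of such bonds equals the number of independent rings.
Ring-closure bonds here: 1.

1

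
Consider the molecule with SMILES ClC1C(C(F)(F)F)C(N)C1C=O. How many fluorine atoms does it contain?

3

Scan the SMILES for F atoms (remember two-letter symbols like Cl and Br are single atoms).
Fluorine count: 3.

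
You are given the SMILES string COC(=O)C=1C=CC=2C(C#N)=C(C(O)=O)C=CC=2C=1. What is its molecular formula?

C14H9NO4

Walk through each heavy atom and fill implicit hydrogens from standard valence (C 4, N 3, O 2, S 2, halogen 1):
  atom 1: C, bond orders sum to 1 (valence 4) → 3 H
  atom 2: O, bond orders sum to 2 (valence 2) → 0 H
  atom 3: C, bond orders sum to 4 (valence 4) → 0 H
  atom 4: O, bond orders sum to 2 (valence 2) → 0 H
  atom 5: C, bond orders sum to 4 (valence 4) → 0 H
  atom 6: C, bond orders sum to 3 (valence 4) → 1 H
  atom 7: C, bond orders sum to 3 (valence 4) → 1 H
  atom 8: C, bond orders sum to 4 (valence 4) → 0 H
  atom 9: C, bond orders sum to 4 (valence 4) → 0 H
  atom 10: C, bond orders sum to 4 (valence 4) → 0 H
  atom 11: N, bond orders sum to 3 (valence 3) → 0 H
  atom 12: C, bond orders sum to 4 (valence 4) → 0 H
  atom 13: C, bond orders sum to 4 (valence 4) → 0 H
  atom 14: O, bond orders sum to 1 (valence 2) → 1 H
  atom 15: O, bond orders sum to 2 (valence 2) → 0 H
  atom 16: C, bond orders sum to 3 (valence 4) → 1 H
  atom 17: C, bond orders sum to 3 (valence 4) → 1 H
  atom 18: C, bond orders sum to 4 (valence 4) → 0 H
  atom 19: C, bond orders sum to 3 (valence 4) → 1 H
Totals → C:14, H:9, N:1, O:4.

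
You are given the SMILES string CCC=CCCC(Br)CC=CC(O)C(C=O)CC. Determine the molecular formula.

C15H25BrO2

Walk through each heavy atom and fill implicit hydrogens from standard valence (C 4, N 3, O 2, S 2, halogen 1):
  atom 1: C, bond orders sum to 1 (valence 4) → 3 H
  atom 2: C, bond orders sum to 2 (valence 4) → 2 H
  atom 3: C, bond orders sum to 3 (valence 4) → 1 H
  atom 4: C, bond orders sum to 3 (valence 4) → 1 H
  atom 5: C, bond orders sum to 2 (valence 4) → 2 H
  atom 6: C, bond orders sum to 2 (valence 4) → 2 H
  atom 7: C, bond orders sum to 3 (valence 4) → 1 H
  atom 8: Br (halogen, monovalent) → 0 H
  atom 9: C, bond orders sum to 2 (valence 4) → 2 H
  atom 10: C, bond orders sum to 3 (valence 4) → 1 H
  atom 11: C, bond orders sum to 3 (valence 4) → 1 H
  atom 12: C, bond orders sum to 3 (valence 4) → 1 H
  atom 13: O, bond orders sum to 1 (valence 2) → 1 H
  atom 14: C, bond orders sum to 3 (valence 4) → 1 H
  atom 15: C, bond orders sum to 3 (valence 4) → 1 H
  atom 16: O, bond orders sum to 2 (valence 2) → 0 H
  atom 17: C, bond orders sum to 2 (valence 4) → 2 H
  atom 18: C, bond orders sum to 1 (valence 4) → 3 H
Totals → C:15, H:25, Br:1, O:2.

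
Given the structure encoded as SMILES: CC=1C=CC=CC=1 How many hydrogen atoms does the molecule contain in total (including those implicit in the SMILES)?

8

Walk through each heavy atom and fill implicit hydrogens from standard valence (C 4, N 3, O 2, S 2, halogen 1):
  atom 1: C, bond orders sum to 1 (valence 4) → 3 H
  atom 2: C, bond orders sum to 4 (valence 4) → 0 H
  atom 3: C, bond orders sum to 3 (valence 4) → 1 H
  atom 4: C, bond orders sum to 3 (valence 4) → 1 H
  atom 5: C, bond orders sum to 3 (valence 4) → 1 H
  atom 6: C, bond orders sum to 3 (valence 4) → 1 H
  atom 7: C, bond orders sum to 3 (valence 4) → 1 H
Total hydrogens: 8.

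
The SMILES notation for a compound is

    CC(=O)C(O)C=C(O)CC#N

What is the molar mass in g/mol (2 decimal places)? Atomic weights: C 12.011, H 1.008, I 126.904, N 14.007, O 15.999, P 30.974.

First, the molecular formula is C7H9NO3 (counting implicit H from valence).
  C: 7 × 12.011 = 84.077
  H: 9 × 1.008 = 9.072
  N: 1 × 14.007 = 14.007
  O: 3 × 15.999 = 47.997
Sum: 7×12.011 + 9×1.008 + 1×14.007 + 3×15.999 = 155.153 → 155.15 g/mol.

155.15 g/mol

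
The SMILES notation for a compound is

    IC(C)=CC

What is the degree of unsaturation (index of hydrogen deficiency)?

1

Degree of unsaturation = (number of rings) + (number of π bonds).
Ring closures in the SMILES: 0.
π bonds: 1 double bond (each 1 DoU) → 1 DoU from unsaturation.
Total DoU = 0 + 1 = 1.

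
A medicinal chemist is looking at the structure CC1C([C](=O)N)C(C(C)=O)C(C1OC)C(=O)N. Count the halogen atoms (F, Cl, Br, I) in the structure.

Scan the SMILES for the halogen motif — none present.
Groups that are present: 2 amide, 1 ether, 1 ketone.

0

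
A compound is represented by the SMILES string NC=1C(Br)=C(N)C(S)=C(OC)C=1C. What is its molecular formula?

C8H11BrN2OS

Walk through each heavy atom and fill implicit hydrogens from standard valence (C 4, N 3, O 2, S 2, halogen 1):
  atom 1: N, bond orders sum to 1 (valence 3) → 2 H
  atom 2: C, bond orders sum to 4 (valence 4) → 0 H
  atom 3: C, bond orders sum to 4 (valence 4) → 0 H
  atom 4: Br (halogen, monovalent) → 0 H
  atom 5: C, bond orders sum to 4 (valence 4) → 0 H
  atom 6: N, bond orders sum to 1 (valence 3) → 2 H
  atom 7: C, bond orders sum to 4 (valence 4) → 0 H
  atom 8: S, bond orders sum to 1 (valence 2) → 1 H
  atom 9: C, bond orders sum to 4 (valence 4) → 0 H
  atom 10: O, bond orders sum to 2 (valence 2) → 0 H
  atom 11: C, bond orders sum to 1 (valence 4) → 3 H
  atom 12: C, bond orders sum to 4 (valence 4) → 0 H
  atom 13: C, bond orders sum to 1 (valence 4) → 3 H
Totals → C:8, H:11, Br:1, N:2, O:1, S:1.
In Hill order: C8H11BrN2OS.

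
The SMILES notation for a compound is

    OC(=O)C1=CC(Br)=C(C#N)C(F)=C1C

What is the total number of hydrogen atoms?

5

Walk through each heavy atom and fill implicit hydrogens from standard valence (C 4, N 3, O 2, S 2, halogen 1):
  atom 1: O, bond orders sum to 1 (valence 2) → 1 H
  atom 2: C, bond orders sum to 4 (valence 4) → 0 H
  atom 3: O, bond orders sum to 2 (valence 2) → 0 H
  atom 4: C, bond orders sum to 4 (valence 4) → 0 H
  atom 5: C, bond orders sum to 3 (valence 4) → 1 H
  atom 6: C, bond orders sum to 4 (valence 4) → 0 H
  atom 7: Br (halogen, monovalent) → 0 H
  atom 8: C, bond orders sum to 4 (valence 4) → 0 H
  atom 9: C, bond orders sum to 4 (valence 4) → 0 H
  atom 10: N, bond orders sum to 3 (valence 3) → 0 H
  atom 11: C, bond orders sum to 4 (valence 4) → 0 H
  atom 12: F (halogen, monovalent) → 0 H
  atom 13: C, bond orders sum to 4 (valence 4) → 0 H
  atom 14: C, bond orders sum to 1 (valence 4) → 3 H
Total hydrogens: 5.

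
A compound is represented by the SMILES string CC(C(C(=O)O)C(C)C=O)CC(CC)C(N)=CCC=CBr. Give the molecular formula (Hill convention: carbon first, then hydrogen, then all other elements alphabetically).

Walk through each heavy atom and fill implicit hydrogens from standard valence (C 4, N 3, O 2, S 2, halogen 1):
  atom 1: C, bond orders sum to 1 (valence 4) → 3 H
  atom 2: C, bond orders sum to 3 (valence 4) → 1 H
  atom 3: C, bond orders sum to 3 (valence 4) → 1 H
  atom 4: C, bond orders sum to 4 (valence 4) → 0 H
  atom 5: O, bond orders sum to 2 (valence 2) → 0 H
  atom 6: O, bond orders sum to 1 (valence 2) → 1 H
  atom 7: C, bond orders sum to 3 (valence 4) → 1 H
  atom 8: C, bond orders sum to 1 (valence 4) → 3 H
  atom 9: C, bond orders sum to 3 (valence 4) → 1 H
  atom 10: O, bond orders sum to 2 (valence 2) → 0 H
  atom 11: C, bond orders sum to 2 (valence 4) → 2 H
  atom 12: C, bond orders sum to 3 (valence 4) → 1 H
  atom 13: C, bond orders sum to 2 (valence 4) → 2 H
  atom 14: C, bond orders sum to 1 (valence 4) → 3 H
  atom 15: C, bond orders sum to 4 (valence 4) → 0 H
  atom 16: N, bond orders sum to 1 (valence 3) → 2 H
  atom 17: C, bond orders sum to 3 (valence 4) → 1 H
  atom 18: C, bond orders sum to 2 (valence 4) → 2 H
  atom 19: C, bond orders sum to 3 (valence 4) → 1 H
  atom 20: C, bond orders sum to 3 (valence 4) → 1 H
  atom 21: Br (halogen, monovalent) → 0 H
Totals → C:16, H:26, Br:1, N:1, O:3.
In Hill order: C16H26BrNO3.

C16H26BrNO3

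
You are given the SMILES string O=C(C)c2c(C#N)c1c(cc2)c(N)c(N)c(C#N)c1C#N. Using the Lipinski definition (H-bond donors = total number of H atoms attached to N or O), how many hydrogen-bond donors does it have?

4

Donors: find every N or O and count the H atoms it carries.
  atom 1 (O): bond orders sum to 2 → 0 H
  atom 7 (N): bond orders sum to 3 → 0 H
  atom 13 (N): bond orders sum to 1 → 2 H
  atom 15 (N): bond orders sum to 1 → 2 H
  atom 18 (N): bond orders sum to 3 → 0 H
  atom 21 (N): bond orders sum to 3 → 0 H
Lipinski HBD = 4.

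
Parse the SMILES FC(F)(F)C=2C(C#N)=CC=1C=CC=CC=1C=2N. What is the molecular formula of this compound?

Walk through each heavy atom and fill implicit hydrogens from standard valence (C 4, N 3, O 2, S 2, halogen 1):
  atom 1: F (halogen, monovalent) → 0 H
  atom 2: C, bond orders sum to 4 (valence 4) → 0 H
  atom 3: F (halogen, monovalent) → 0 H
  atom 4: F (halogen, monovalent) → 0 H
  atom 5: C, bond orders sum to 4 (valence 4) → 0 H
  atom 6: C, bond orders sum to 4 (valence 4) → 0 H
  atom 7: C, bond orders sum to 4 (valence 4) → 0 H
  atom 8: N, bond orders sum to 3 (valence 3) → 0 H
  atom 9: C, bond orders sum to 3 (valence 4) → 1 H
  atom 10: C, bond orders sum to 4 (valence 4) → 0 H
  atom 11: C, bond orders sum to 3 (valence 4) → 1 H
  atom 12: C, bond orders sum to 3 (valence 4) → 1 H
  atom 13: C, bond orders sum to 3 (valence 4) → 1 H
  atom 14: C, bond orders sum to 3 (valence 4) → 1 H
  atom 15: C, bond orders sum to 4 (valence 4) → 0 H
  atom 16: C, bond orders sum to 4 (valence 4) → 0 H
  atom 17: N, bond orders sum to 1 (valence 3) → 2 H
Totals → C:12, H:7, F:3, N:2.
In Hill order: C12H7F3N2.

C12H7F3N2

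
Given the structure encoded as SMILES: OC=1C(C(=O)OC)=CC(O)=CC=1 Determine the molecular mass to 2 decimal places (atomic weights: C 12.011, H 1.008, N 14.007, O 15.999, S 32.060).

168.15 g/mol

First, the molecular formula is C8H8O4 (counting implicit H from valence).
  C: 8 × 12.011 = 96.088
  H: 8 × 1.008 = 8.064
  O: 4 × 15.999 = 63.996
Sum: 8×12.011 + 8×1.008 + 4×15.999 = 168.148 → 168.15 g/mol.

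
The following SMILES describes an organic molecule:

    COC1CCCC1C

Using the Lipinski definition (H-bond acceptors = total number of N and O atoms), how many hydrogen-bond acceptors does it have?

N atoms: 0; O atoms: 1.
Lipinski HBA = 0 + 1 = 1.

1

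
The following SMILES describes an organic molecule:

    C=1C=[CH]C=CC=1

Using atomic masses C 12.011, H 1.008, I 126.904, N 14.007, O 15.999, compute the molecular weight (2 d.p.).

First, the molecular formula is C6H6 (counting implicit H from valence).
  C: 6 × 12.011 = 72.066
  H: 6 × 1.008 = 6.048
Sum: 6×12.011 + 6×1.008 = 78.114 → 78.11 g/mol.

78.11 g/mol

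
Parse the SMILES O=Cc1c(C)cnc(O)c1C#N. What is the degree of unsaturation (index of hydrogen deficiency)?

7

Molecular formula: C8H6N2O2.
DoU = (2C + 2 + N − H − X) / 2, where X is the halogen count and O/S are ignored.
    = (2·8 + 2 + 2 − 6 − 0) / 2 = 14 / 2 = 7.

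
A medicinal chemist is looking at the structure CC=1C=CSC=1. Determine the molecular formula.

Walk through each heavy atom and fill implicit hydrogens from standard valence (C 4, N 3, O 2, S 2, halogen 1):
  atom 1: C, bond orders sum to 1 (valence 4) → 3 H
  atom 2: C, bond orders sum to 4 (valence 4) → 0 H
  atom 3: C, bond orders sum to 3 (valence 4) → 1 H
  atom 4: C, bond orders sum to 3 (valence 4) → 1 H
  atom 5: S, bond orders sum to 2 (valence 2) → 0 H
  atom 6: C, bond orders sum to 3 (valence 4) → 1 H
Totals → C:5, H:6, S:1.
In Hill order: C5H6S.

C5H6S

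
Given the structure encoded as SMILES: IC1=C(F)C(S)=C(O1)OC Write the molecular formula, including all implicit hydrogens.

Walk through each heavy atom and fill implicit hydrogens from standard valence (C 4, N 3, O 2, S 2, halogen 1):
  atom 1: I (halogen, monovalent) → 0 H
  atom 2: C, bond orders sum to 4 (valence 4) → 0 H
  atom 3: C, bond orders sum to 4 (valence 4) → 0 H
  atom 4: F (halogen, monovalent) → 0 H
  atom 5: C, bond orders sum to 4 (valence 4) → 0 H
  atom 6: S, bond orders sum to 1 (valence 2) → 1 H
  atom 7: C, bond orders sum to 4 (valence 4) → 0 H
  atom 8: O, bond orders sum to 2 (valence 2) → 0 H
  atom 9: O, bond orders sum to 2 (valence 2) → 0 H
  atom 10: C, bond orders sum to 1 (valence 4) → 3 H
Totals → C:5, H:4, F:1, I:1, O:2, S:1.

C5H4FIO2S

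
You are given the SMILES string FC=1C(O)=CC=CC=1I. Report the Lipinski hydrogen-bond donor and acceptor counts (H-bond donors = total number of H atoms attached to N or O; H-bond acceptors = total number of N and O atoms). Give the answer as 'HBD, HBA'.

Donors: find every N or O and count the H atoms it carries.
  atom 4 (O): bond orders sum to 1 → 1 H
Lipinski HBD = 1.
Acceptors: N atoms = 0, O atoms = 1 → HBA = 1.

1, 1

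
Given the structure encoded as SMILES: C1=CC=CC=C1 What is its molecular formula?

C6H6

Walk through each heavy atom and fill implicit hydrogens from standard valence (C 4, N 3, O 2, S 2, halogen 1):
  atom 1: C, bond orders sum to 3 (valence 4) → 1 H
  atom 2: C, bond orders sum to 3 (valence 4) → 1 H
  atom 3: C, bond orders sum to 3 (valence 4) → 1 H
  atom 4: C, bond orders sum to 3 (valence 4) → 1 H
  atom 5: C, bond orders sum to 3 (valence 4) → 1 H
  atom 6: C, bond orders sum to 3 (valence 4) → 1 H
Totals → C:6, H:6.
In Hill order: C6H6.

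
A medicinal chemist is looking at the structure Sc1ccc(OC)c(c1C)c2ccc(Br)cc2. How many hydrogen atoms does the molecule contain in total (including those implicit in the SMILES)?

13

Walk through each heavy atom and fill implicit hydrogens from standard valence (C 4, N 3, O 2, S 2, halogen 1); for lowercase aromatic atoms, an aromatic c carries 1 H when it has two neighbours and 0 H with three, and aromatic n carries 0 H:
  atom 1: S, bond orders sum to 1 (valence 2) → 1 H
  atom 2: aromatic c, 3 neighbours → 0 H
  atom 3: aromatic c, 2 neighbours → 1 H
  atom 4: aromatic c, 2 neighbours → 1 H
  atom 5: aromatic c, 3 neighbours → 0 H
  atom 6: O, bond orders sum to 2 (valence 2) → 0 H
  atom 7: C, bond orders sum to 1 (valence 4) → 3 H
  atom 8: aromatic c, 3 neighbours → 0 H
  atom 9: aromatic c, 3 neighbours → 0 H
  atom 10: C, bond orders sum to 1 (valence 4) → 3 H
  atom 11: aromatic c, 3 neighbours → 0 H
  atom 12: aromatic c, 2 neighbours → 1 H
  atom 13: aromatic c, 2 neighbours → 1 H
  atom 14: aromatic c, 3 neighbours → 0 H
  atom 15: Br (halogen, monovalent) → 0 H
  atom 16: aromatic c, 2 neighbours → 1 H
  atom 17: aromatic c, 2 neighbours → 1 H
Total hydrogens: 13.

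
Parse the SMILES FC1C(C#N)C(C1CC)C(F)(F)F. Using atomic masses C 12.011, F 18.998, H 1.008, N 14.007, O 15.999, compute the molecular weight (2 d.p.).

First, the molecular formula is C8H9F4N (counting implicit H from valence).
  C: 8 × 12.011 = 96.088
  F: 4 × 18.998 = 75.992
  H: 9 × 1.008 = 9.072
  N: 1 × 14.007 = 14.007
Sum: 8×12.011 + 4×18.998 + 9×1.008 + 1×14.007 = 195.159 → 195.16 g/mol.

195.16 g/mol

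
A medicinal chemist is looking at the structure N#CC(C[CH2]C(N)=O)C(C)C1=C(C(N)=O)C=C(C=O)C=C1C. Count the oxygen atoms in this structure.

Scan the SMILES for O atoms (remember two-letter symbols like Cl and Br are single atoms).
Oxygen count: 3.

3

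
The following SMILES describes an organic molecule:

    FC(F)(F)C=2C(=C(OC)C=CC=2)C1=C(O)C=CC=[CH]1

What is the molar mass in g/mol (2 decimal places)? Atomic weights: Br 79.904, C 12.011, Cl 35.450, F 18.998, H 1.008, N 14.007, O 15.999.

268.23 g/mol

First, the molecular formula is C14H11F3O2 (counting implicit H from valence).
  C: 14 × 12.011 = 168.154
  F: 3 × 18.998 = 56.994
  H: 11 × 1.008 = 11.088
  O: 2 × 15.999 = 31.998
Sum: 14×12.011 + 3×18.998 + 11×1.008 + 2×15.999 = 268.234 → 268.23 g/mol.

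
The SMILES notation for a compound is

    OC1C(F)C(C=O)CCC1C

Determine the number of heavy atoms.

Every atom symbol written in the SMILES (organic subset) is one heavy atom; implicit H are not written.
Heavy atoms by element → C:8, F:1, O:2.
Total: 11.

11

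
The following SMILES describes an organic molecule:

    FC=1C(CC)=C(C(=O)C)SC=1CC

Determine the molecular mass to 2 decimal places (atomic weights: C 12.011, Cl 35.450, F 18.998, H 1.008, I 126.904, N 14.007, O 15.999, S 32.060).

First, the molecular formula is C10H13FOS (counting implicit H from valence).
  C: 10 × 12.011 = 120.110
  F: 1 × 18.998 = 18.998
  H: 13 × 1.008 = 13.104
  O: 1 × 15.999 = 15.999
  S: 1 × 32.060 = 32.060
Sum: 10×12.011 + 1×18.998 + 13×1.008 + 1×15.999 + 1×32.060 = 200.271 → 200.27 g/mol.

200.27 g/mol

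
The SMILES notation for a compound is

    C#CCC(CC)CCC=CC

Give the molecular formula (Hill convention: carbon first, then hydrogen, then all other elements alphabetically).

C11H18

Walk through each heavy atom and fill implicit hydrogens from standard valence (C 4, N 3, O 2, S 2, halogen 1):
  atom 1: C, bond orders sum to 3 (valence 4) → 1 H
  atom 2: C, bond orders sum to 4 (valence 4) → 0 H
  atom 3: C, bond orders sum to 2 (valence 4) → 2 H
  atom 4: C, bond orders sum to 3 (valence 4) → 1 H
  atom 5: C, bond orders sum to 2 (valence 4) → 2 H
  atom 6: C, bond orders sum to 1 (valence 4) → 3 H
  atom 7: C, bond orders sum to 2 (valence 4) → 2 H
  atom 8: C, bond orders sum to 2 (valence 4) → 2 H
  atom 9: C, bond orders sum to 3 (valence 4) → 1 H
  atom 10: C, bond orders sum to 3 (valence 4) → 1 H
  atom 11: C, bond orders sum to 1 (valence 4) → 3 H
Totals → C:11, H:18.
In Hill order: C11H18.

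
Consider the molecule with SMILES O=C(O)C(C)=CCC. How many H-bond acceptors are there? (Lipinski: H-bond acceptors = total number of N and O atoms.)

2

N atoms: 0; O atoms: 2.
Lipinski HBA = 0 + 2 = 2.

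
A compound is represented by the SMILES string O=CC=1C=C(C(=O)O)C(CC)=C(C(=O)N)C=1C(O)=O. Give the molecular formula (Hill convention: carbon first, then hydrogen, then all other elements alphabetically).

C12H11NO6

Walk through each heavy atom and fill implicit hydrogens from standard valence (C 4, N 3, O 2, S 2, halogen 1):
  atom 1: O, bond orders sum to 2 (valence 2) → 0 H
  atom 2: C, bond orders sum to 3 (valence 4) → 1 H
  atom 3: C, bond orders sum to 4 (valence 4) → 0 H
  atom 4: C, bond orders sum to 3 (valence 4) → 1 H
  atom 5: C, bond orders sum to 4 (valence 4) → 0 H
  atom 6: C, bond orders sum to 4 (valence 4) → 0 H
  atom 7: O, bond orders sum to 2 (valence 2) → 0 H
  atom 8: O, bond orders sum to 1 (valence 2) → 1 H
  atom 9: C, bond orders sum to 4 (valence 4) → 0 H
  atom 10: C, bond orders sum to 2 (valence 4) → 2 H
  atom 11: C, bond orders sum to 1 (valence 4) → 3 H
  atom 12: C, bond orders sum to 4 (valence 4) → 0 H
  atom 13: C, bond orders sum to 4 (valence 4) → 0 H
  atom 14: O, bond orders sum to 2 (valence 2) → 0 H
  atom 15: N, bond orders sum to 1 (valence 3) → 2 H
  atom 16: C, bond orders sum to 4 (valence 4) → 0 H
  atom 17: C, bond orders sum to 4 (valence 4) → 0 H
  atom 18: O, bond orders sum to 1 (valence 2) → 1 H
  atom 19: O, bond orders sum to 2 (valence 2) → 0 H
Totals → C:12, H:11, N:1, O:6.
In Hill order: C12H11NO6.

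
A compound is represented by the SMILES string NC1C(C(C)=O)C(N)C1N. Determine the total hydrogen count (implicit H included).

13

Walk through each heavy atom and fill implicit hydrogens from standard valence (C 4, N 3, O 2, S 2, halogen 1):
  atom 1: N, bond orders sum to 1 (valence 3) → 2 H
  atom 2: C, bond orders sum to 3 (valence 4) → 1 H
  atom 3: C, bond orders sum to 3 (valence 4) → 1 H
  atom 4: C, bond orders sum to 4 (valence 4) → 0 H
  atom 5: C, bond orders sum to 1 (valence 4) → 3 H
  atom 6: O, bond orders sum to 2 (valence 2) → 0 H
  atom 7: C, bond orders sum to 3 (valence 4) → 1 H
  atom 8: N, bond orders sum to 1 (valence 3) → 2 H
  atom 9: C, bond orders sum to 3 (valence 4) → 1 H
  atom 10: N, bond orders sum to 1 (valence 3) → 2 H
Total hydrogens: 13.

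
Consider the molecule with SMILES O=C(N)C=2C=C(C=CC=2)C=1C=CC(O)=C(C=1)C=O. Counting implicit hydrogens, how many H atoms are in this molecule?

11

Walk through each heavy atom and fill implicit hydrogens from standard valence (C 4, N 3, O 2, S 2, halogen 1):
  atom 1: O, bond orders sum to 2 (valence 2) → 0 H
  atom 2: C, bond orders sum to 4 (valence 4) → 0 H
  atom 3: N, bond orders sum to 1 (valence 3) → 2 H
  atom 4: C, bond orders sum to 4 (valence 4) → 0 H
  atom 5: C, bond orders sum to 3 (valence 4) → 1 H
  atom 6: C, bond orders sum to 4 (valence 4) → 0 H
  atom 7: C, bond orders sum to 3 (valence 4) → 1 H
  atom 8: C, bond orders sum to 3 (valence 4) → 1 H
  atom 9: C, bond orders sum to 3 (valence 4) → 1 H
  atom 10: C, bond orders sum to 4 (valence 4) → 0 H
  atom 11: C, bond orders sum to 3 (valence 4) → 1 H
  atom 12: C, bond orders sum to 3 (valence 4) → 1 H
  atom 13: C, bond orders sum to 4 (valence 4) → 0 H
  atom 14: O, bond orders sum to 1 (valence 2) → 1 H
  atom 15: C, bond orders sum to 4 (valence 4) → 0 H
  atom 16: C, bond orders sum to 3 (valence 4) → 1 H
  atom 17: C, bond orders sum to 3 (valence 4) → 1 H
  atom 18: O, bond orders sum to 2 (valence 2) → 0 H
Total hydrogens: 11.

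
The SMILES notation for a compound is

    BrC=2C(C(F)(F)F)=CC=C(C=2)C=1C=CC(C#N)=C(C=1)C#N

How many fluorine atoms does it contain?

Scan the SMILES for F atoms (remember two-letter symbols like Cl and Br are single atoms).
Fluorine count: 3.

3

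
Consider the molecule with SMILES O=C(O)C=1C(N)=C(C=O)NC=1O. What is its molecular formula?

C6H6N2O4

Walk through each heavy atom and fill implicit hydrogens from standard valence (C 4, N 3, O 2, S 2, halogen 1):
  atom 1: O, bond orders sum to 2 (valence 2) → 0 H
  atom 2: C, bond orders sum to 4 (valence 4) → 0 H
  atom 3: O, bond orders sum to 1 (valence 2) → 1 H
  atom 4: C, bond orders sum to 4 (valence 4) → 0 H
  atom 5: C, bond orders sum to 4 (valence 4) → 0 H
  atom 6: N, bond orders sum to 1 (valence 3) → 2 H
  atom 7: C, bond orders sum to 4 (valence 4) → 0 H
  atom 8: C, bond orders sum to 3 (valence 4) → 1 H
  atom 9: O, bond orders sum to 2 (valence 2) → 0 H
  atom 10: N, bond orders sum to 2 (valence 3) → 1 H
  atom 11: C, bond orders sum to 4 (valence 4) → 0 H
  atom 12: O, bond orders sum to 1 (valence 2) → 1 H
Totals → C:6, H:6, N:2, O:4.
In Hill order: C6H6N2O4.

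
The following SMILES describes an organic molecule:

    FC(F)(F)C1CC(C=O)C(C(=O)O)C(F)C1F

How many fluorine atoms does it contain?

5

Scan the SMILES for F atoms (remember two-letter symbols like Cl and Br are single atoms).
Fluorine count: 5.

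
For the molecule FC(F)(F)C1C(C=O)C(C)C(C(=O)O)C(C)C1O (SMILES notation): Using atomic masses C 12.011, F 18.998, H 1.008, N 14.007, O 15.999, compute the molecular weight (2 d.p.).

268.23 g/mol

First, the molecular formula is C11H15F3O4 (counting implicit H from valence).
  C: 11 × 12.011 = 132.121
  F: 3 × 18.998 = 56.994
  H: 15 × 1.008 = 15.120
  O: 4 × 15.999 = 63.996
Sum: 11×12.011 + 3×18.998 + 15×1.008 + 4×15.999 = 268.231 → 268.23 g/mol.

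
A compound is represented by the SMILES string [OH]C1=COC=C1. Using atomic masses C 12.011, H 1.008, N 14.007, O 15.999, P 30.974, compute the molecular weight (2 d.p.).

84.07 g/mol

First, the molecular formula is C4H4O2 (counting implicit H from valence).
  C: 4 × 12.011 = 48.044
  H: 4 × 1.008 = 4.032
  O: 2 × 15.999 = 31.998
Sum: 4×12.011 + 4×1.008 + 2×15.999 = 84.074 → 84.07 g/mol.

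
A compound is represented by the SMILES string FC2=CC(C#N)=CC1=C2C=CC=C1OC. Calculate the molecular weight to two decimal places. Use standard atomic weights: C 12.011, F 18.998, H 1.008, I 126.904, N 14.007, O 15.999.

First, the molecular formula is C12H8FNO (counting implicit H from valence).
  C: 12 × 12.011 = 144.132
  F: 1 × 18.998 = 18.998
  H: 8 × 1.008 = 8.064
  N: 1 × 14.007 = 14.007
  O: 1 × 15.999 = 15.999
Sum: 12×12.011 + 1×18.998 + 8×1.008 + 1×14.007 + 1×15.999 = 201.200 → 201.20 g/mol.

201.20 g/mol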